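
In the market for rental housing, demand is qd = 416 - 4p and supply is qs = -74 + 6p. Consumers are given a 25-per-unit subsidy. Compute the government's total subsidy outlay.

Pre-subsidy: 416 - 4p = -74 + 6p gives p* = 49, q* = 220.
With the rebate, buyers effectively pay pb = ps − 25, where ps is the price sellers receive.
Demand in terms of ps becomes qd = 416 − 4(ps − 25) = 516 - 4ps. Setting this equal to supply: 516 - 4ps = -74 + 6ps, so ps = 59.
Buyers pay pb = 59 − 25 = 34; q' = -74 + 6·59 = 280.
Government outlay = subsidy × quantity = 25 × 280 = 7000.

Government cost = 7000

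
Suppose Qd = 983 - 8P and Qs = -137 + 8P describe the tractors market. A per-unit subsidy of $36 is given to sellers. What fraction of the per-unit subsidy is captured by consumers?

Consumer share = 0.5

Pre-subsidy: 983 - 8P = -137 + 8P gives P* = 70, Q* = 423.
With the subsidy, sellers receive Ps = Pb + 36 for each unit, where Pb is the price buyers pay.
Supply in terms of Pb becomes Qs = -137 + 8(Pb + 36) = 151 + 8Pb. Setting this equal to demand: 983 - 8Pb = 151 + 8Pb, so Pb = 52.
Sellers receive Ps = 52 + 36 = 88; Q' = 983 − 8·52 = 567.
Buyers' price falls by P* − Pb = 70 − 52 = 18; sellers' price rises by Ps − P* = 88 − 70 = 18.
So consumers capture 18/36 = 0.5 of each unit of subsidy.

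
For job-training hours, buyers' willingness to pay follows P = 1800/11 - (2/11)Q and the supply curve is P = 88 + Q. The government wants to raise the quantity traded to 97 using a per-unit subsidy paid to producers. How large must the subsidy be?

At Q = 97, from the demand curve buyers pay Pb = 1800/11 − (2/11)·97 = 146; from the supply curve sellers need Ps = 88 + 1·97 = 185.
The subsidy must fill the gap: s = Ps − Pb = 185 − 146 = 39.

Required subsidy s = 39 per unit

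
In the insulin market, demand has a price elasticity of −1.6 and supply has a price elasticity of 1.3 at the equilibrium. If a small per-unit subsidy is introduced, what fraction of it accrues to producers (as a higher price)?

For a small subsidy around the equilibrium, the benefit split depends on the relative slopes, which at a point are proportional to the elasticities.
Buyer share = εs/(εs + |εd|) = 1.3/(1.3 + 1.6) = 13/29; seller share = |εd|/(εs + |εd|) = 16/29.
So producers capture 16/29 of the subsidy.

Producer share = 16/29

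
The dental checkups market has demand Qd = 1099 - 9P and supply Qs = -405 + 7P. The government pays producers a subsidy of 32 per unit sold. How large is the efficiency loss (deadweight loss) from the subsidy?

Pre-subsidy: 1099 - 9P = -405 + 7P gives P* = 94, Q* = 253.
With the subsidy, sellers receive Ps = Pb + 32 for each unit, where Pb is the price buyers pay.
Supply in terms of Pb becomes Qs = -405 + 7(Pb + 32) = -181 + 7Pb. Setting this equal to demand: 1099 - 9Pb = -181 + 7Pb, so Pb = 80.
Sellers receive Ps = 80 + 32 = 112; Q' = 1099 − 9·80 = 379.
The subsidy expands output by 379 − 253 = 126 past the efficient level; on those units the gap between marginal cost and willingness to pay runs from 0 up to 32.
DWL = ½ × 32 × 126 = 2016.

Deadweight loss = 2016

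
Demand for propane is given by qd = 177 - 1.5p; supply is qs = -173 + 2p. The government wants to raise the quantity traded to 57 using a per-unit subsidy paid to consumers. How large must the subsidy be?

At q = 57, invert demand for the buyer price: pb = (177 − 57)/1.5 = 80; invert supply for the seller price: ps = (57 − (-173))/2 = 115.
The subsidy must fill the gap: s = ps − pb = 115 − 80 = 35.

Required subsidy s = 35 per unit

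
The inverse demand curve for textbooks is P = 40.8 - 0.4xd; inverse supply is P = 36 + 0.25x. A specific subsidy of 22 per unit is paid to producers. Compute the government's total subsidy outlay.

Pre-subsidy: 40.8 - 0.4x = 36 + 0.25x gives x* = 96/13 and P* = 492/13.
With the subsidy, sellers receive Ps = Pb + 22 for each unit, where Pb is the price buyers pay.
On the curves, Pb = 40.8 - 0.4x and Ps = 36 + 0.25x; the wedge Ps − Pb = 22 gives 36 + 0.25x − (40.8 - 0.4x) = 22, so x' = 536/13.
Then Pb = 40.8 − 0.4·(536/13) = 316/13 and Ps = 36 + 0.25·(536/13) = 602/13.
Government outlay = subsidy × quantity = 22 × 536/13 = 11792/13.

Government cost = 11792/13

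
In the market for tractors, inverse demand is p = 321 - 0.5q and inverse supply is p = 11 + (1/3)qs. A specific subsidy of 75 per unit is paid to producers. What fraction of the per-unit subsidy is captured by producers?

Pre-subsidy: 321 - 0.5q = 11 + (1/3)q gives q* = 372 and p* = 135.
With the subsidy, sellers receive ps = pb + 75 for each unit, where pb is the price buyers pay.
On the curves, pb = 321 - 0.5q and ps = 11 + (1/3)q; the wedge ps − pb = 75 gives 11 + (1/3)q − (321 - 0.5q) = 75, so q' = 462.
Then pb = 321 − 0.5·462 = 90 and ps = 11 + (1/3)·462 = 165.
Buyers' price falls by p* − pb = 135 − 90 = 45; sellers' price rises by ps − p* = 165 − 135 = 30.
So producers capture 30/75 = 0.4 of each unit of subsidy.

Producer share = 0.4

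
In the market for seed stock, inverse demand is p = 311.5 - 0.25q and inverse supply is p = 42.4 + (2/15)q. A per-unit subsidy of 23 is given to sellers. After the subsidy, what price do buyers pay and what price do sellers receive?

Pre-subsidy: 311.5 - 0.25q = 42.4 + (2/15)q gives q* = 702 and p* = 136.
With the subsidy, sellers receive ps = pb + 23 for each unit, where pb is the price buyers pay.
On the curves, pb = 311.5 - 0.25q and ps = 42.4 + (2/15)q; the wedge ps − pb = 23 gives 42.4 + (2/15)q − (311.5 - 0.25q) = 23, so q' = 762.
Then pb = 311.5 − 0.25·762 = 121 and ps = 42.4 + (2/15)·762 = 144.

Buyers pay 121; sellers receive 144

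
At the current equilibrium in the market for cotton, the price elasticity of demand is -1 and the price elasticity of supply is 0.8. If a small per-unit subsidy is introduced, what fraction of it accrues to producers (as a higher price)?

Producer share = 5/9

For a small subsidy around the equilibrium, the benefit split depends on the relative slopes, which at a point are proportional to the elasticities.
Buyer share = εs/(εs + |εd|) = 0.8/(0.8 + 1) = 4/9; seller share = |εd|/(εs + |εd|) = 5/9.
So producers capture 5/9 of the subsidy.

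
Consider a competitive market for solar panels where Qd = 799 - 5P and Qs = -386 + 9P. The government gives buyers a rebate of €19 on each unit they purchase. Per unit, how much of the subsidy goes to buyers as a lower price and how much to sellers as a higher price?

Pre-subsidy: 799 - 5P = -386 + 9P gives P* = 1185/14, Q* = 5261/14.
With the rebate, buyers effectively pay Pb = Ps − 19, where Ps is the price sellers receive.
Demand in terms of Ps becomes Qd = 799 − 5(Ps − 19) = 894 - 5Ps. Setting this equal to supply: 894 - 5Ps = -386 + 9Ps, so Ps = 640/7.
Buyers pay Pb = 640/7 − 19 = 507/7; Q' = -386 + 9·(640/7) = 3058/7.
Buyers' price falls by P* − Pb = 1185/14 − 507/7 = 171/14; sellers' price rises by Ps − P* = 640/7 − 1185/14 = 95/14.

Buyers gain 171/14 per unit; sellers gain 95/14 per unit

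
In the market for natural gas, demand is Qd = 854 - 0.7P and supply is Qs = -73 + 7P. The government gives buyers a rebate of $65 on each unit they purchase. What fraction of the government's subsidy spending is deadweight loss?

Pre-subsidy: 854 - 0.7P = -73 + 7P gives P* = 9270/77, Q* = 8467/11.
With the rebate, buyers effectively pay Pb = Ps − 65, where Ps is the price sellers receive.
Demand in terms of Ps becomes Qd = 854 − 0.7(Ps − 65) = 899.5 - 0.7Ps. Setting this equal to supply: 899.5 - 0.7Ps = -73 + 7Ps, so Ps = 9725/77.
Buyers pay Pb = 9725/77 − 65 = 4720/77; Q' = -73 + 7·(9725/77) = 8922/11.
ΔCS = ½(8467/11 + 8922/11)(9270/77 − 4720/77) = 5651425/121; ΔPS = ½(8467/11 + 8922/11)(9725/77 − 9270/77) = 1130285/242.
Government spending = 65 × 8922/11 = 579930/11.
DWL = ½ × 65 × (8922/11 − 8467/11) = 29575/22; fraction = (29575/22) / (579930/11) = 455/17844.

DWL / government spending = 455/17844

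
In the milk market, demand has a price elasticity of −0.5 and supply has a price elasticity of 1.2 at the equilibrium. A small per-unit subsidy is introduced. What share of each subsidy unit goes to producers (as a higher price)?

Producer share = 5/17

For a small subsidy around the equilibrium, the benefit split depends on the relative slopes, which at a point are proportional to the elasticities.
Buyer share = εs/(εs + |εd|) = 1.2/(1.2 + 0.5) = 12/17; seller share = |εd|/(εs + |εd|) = 5/17.
So producers capture 5/17 of the subsidy.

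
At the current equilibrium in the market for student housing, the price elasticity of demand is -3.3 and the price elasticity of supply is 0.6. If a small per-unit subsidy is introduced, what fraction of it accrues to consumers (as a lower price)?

Consumer share = 2/13

For a small subsidy around the equilibrium, the benefit split depends on the relative slopes, which at a point are proportional to the elasticities.
Buyer share = εs/(εs + |εd|) = 0.6/(0.6 + 3.3) = 2/13; seller share = |εd|/(εs + |εd|) = 11/13.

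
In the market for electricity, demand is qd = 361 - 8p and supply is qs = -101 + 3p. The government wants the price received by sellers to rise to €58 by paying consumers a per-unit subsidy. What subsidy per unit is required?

Required subsidy s = €22 per unit

At a seller price of 58, quantity supplied is -101 + 3·58 = 73.
Buyers absorb 73 only when they pay pb with 361 − 8·pb = 73, i.e. pb = 36.
s = ps − pb = 58 − 36 = 22.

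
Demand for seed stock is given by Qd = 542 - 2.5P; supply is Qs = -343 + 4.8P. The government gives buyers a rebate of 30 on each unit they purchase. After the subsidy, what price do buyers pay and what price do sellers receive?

Pre-subsidy: 542 - 2.5P = -343 + 4.8P gives P* = 8850/73, Q* = 17441/73.
With the rebate, buyers effectively pay Pb = Ps − 30, where Ps is the price sellers receive.
Demand in terms of Ps becomes Qd = 542 − 2.5(Ps − 30) = 617 - 2.5Ps. Setting this equal to supply: 617 - 2.5Ps = -343 + 4.8Ps, so Ps = 9600/73.
Buyers pay Pb = 9600/73 − 30 = 7410/73; Q' = -343 + 4.8·(9600/73) = 21041/73.

Buyers pay 7410/73; sellers receive 9600/73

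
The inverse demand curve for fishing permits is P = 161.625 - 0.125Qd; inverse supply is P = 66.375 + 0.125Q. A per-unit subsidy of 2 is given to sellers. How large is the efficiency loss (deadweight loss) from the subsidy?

Pre-subsidy: 161.625 - 0.125Q = 66.375 + 0.125Q gives Q* = 381 and P* = 114.
With the subsidy, sellers receive Ps = Pb + 2 for each unit, where Pb is the price buyers pay.
On the curves, Pb = 161.625 - 0.125Q and Ps = 66.375 + 0.125Q; the wedge Ps − Pb = 2 gives 66.375 + 0.125Q − (161.625 - 0.125Q) = 2, so Q' = 389.
Then Pb = 161.625 − 0.125·389 = 113 and Ps = 66.375 + 0.125·389 = 115.
The subsidy expands output by 389 − 381 = 8 past the efficient level; on those units the gap between marginal cost and willingness to pay runs from 0 up to 2.
DWL = ½ × 2 × 8 = 8.

Deadweight loss = 8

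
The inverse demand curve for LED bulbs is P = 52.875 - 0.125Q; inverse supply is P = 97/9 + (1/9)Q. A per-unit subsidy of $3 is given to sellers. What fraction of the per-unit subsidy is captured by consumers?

Consumer share = 9/17

Pre-subsidy: 52.875 - 0.125Q = 97/9 + (1/9)Q gives Q* = 3031/17 and P* = 520/17.
With the subsidy, sellers receive Ps = Pb + 3 for each unit, where Pb is the price buyers pay.
On the curves, Pb = 52.875 - 0.125Q and Ps = 97/9 + (1/9)Q; the wedge Ps − Pb = 3 gives 97/9 + (1/9)Q − (52.875 - 0.125Q) = 3, so Q' = 191.
Then Pb = 52.875 − 0.125·191 = 29 and Ps = 97/9 + (1/9)·191 = 32.
Buyers' price falls by P* − Pb = 520/17 − 29 = 27/17; sellers' price rises by Ps − P* = 32 − 520/17 = 24/17.
So consumers capture (27/17)/3 = 9/17 of each unit of subsidy.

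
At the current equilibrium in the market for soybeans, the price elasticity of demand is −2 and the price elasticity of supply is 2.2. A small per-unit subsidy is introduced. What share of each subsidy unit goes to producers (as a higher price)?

Producer share = 10/21

For a small subsidy around the equilibrium, the benefit split depends on the relative slopes, which at a point are proportional to the elasticities.
Buyer share = εs/(εs + |εd|) = 2.2/(2.2 + 2) = 11/21; seller share = |εd|/(εs + |εd|) = 10/21.
So producers capture 10/21 of the subsidy.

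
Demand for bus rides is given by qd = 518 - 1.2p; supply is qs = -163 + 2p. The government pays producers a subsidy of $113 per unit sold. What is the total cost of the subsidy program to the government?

Pre-subsidy: 518 - 1.2p = -163 + 2p gives p* = 212.8125, q* = 262.625.
With the subsidy, sellers receive ps = pb + 113 for each unit, where pb is the price buyers pay.
Supply in terms of pb becomes qs = -163 + 2(pb + 113) = 63 + 2pb. Setting this equal to demand: 518 - 1.2pb = 63 + 2pb, so pb = 142.1875.
Sellers receive ps = 142.1875 + 113 = 255.1875; q' = 518 − 1.2·142.1875 = 347.375.
Government outlay = subsidy × quantity = 113 × 347.375 = 39253.375.

Government cost = $39253.375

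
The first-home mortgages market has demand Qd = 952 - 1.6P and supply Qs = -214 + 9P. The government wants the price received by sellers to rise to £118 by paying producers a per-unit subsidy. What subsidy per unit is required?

At a seller price of 118, quantity supplied is -214 + 9·118 = 848.
Buyers absorb 848 only when they pay Pb with 952 − 1.6·Pb = 848, i.e. Pb = 65.
s = Ps − Pb = 118 − 65 = 53.

Required subsidy s = £53 per unit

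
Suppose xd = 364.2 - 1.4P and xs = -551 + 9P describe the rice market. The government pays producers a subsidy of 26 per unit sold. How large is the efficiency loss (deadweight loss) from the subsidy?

Deadweight loss = 409.5

Pre-subsidy: 364.2 - 1.4P = -551 + 9P gives P* = 88, x* = 241.
With the subsidy, sellers receive Ps = Pb + 26 for each unit, where Pb is the price buyers pay.
Supply in terms of Pb becomes xs = -551 + 9(Pb + 26) = -317 + 9Pb. Setting this equal to demand: 364.2 - 1.4Pb = -317 + 9Pb, so Pb = 65.5.
Sellers receive Ps = 65.5 + 26 = 91.5; x' = 364.2 − 1.4·65.5 = 272.5.
The subsidy expands output by 272.5 − 241 = 31.5 past the efficient level; on those units the gap between marginal cost and willingness to pay runs from 0 up to 26.
DWL = ½ × 26 × 31.5 = 409.5.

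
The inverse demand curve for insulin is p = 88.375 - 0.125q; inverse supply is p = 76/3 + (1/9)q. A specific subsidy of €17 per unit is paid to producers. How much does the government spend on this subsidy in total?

Government cost = €5763

Pre-subsidy: 88.375 - 0.125q = 76/3 + (1/9)q gives q* = 267 and p* = 55.
With the subsidy, sellers receive ps = pb + 17 for each unit, where pb is the price buyers pay.
On the curves, pb = 88.375 - 0.125q and ps = 76/3 + (1/9)q; the wedge ps − pb = 17 gives 76/3 + (1/9)q − (88.375 - 0.125q) = 17, so q' = 339.
Then pb = 88.375 − 0.125·339 = 46 and ps = 76/3 + (1/9)·339 = 63.
Government outlay = subsidy × quantity = 17 × 339 = 5763.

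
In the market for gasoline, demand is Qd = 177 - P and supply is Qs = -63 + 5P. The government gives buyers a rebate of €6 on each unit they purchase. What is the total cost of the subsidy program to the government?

Government cost = €852

Pre-subsidy: 177 - P = -63 + 5P gives P* = 40, Q* = 137.
With the rebate, buyers effectively pay Pb = Ps − 6, where Ps is the price sellers receive.
Demand in terms of Ps becomes Qd = 177 − 1(Ps − 6) = 183 - Ps. Setting this equal to supply: 183 - Ps = -63 + 5Ps, so Ps = 41.
Buyers pay Pb = 41 − 6 = 35; Q' = -63 + 5·41 = 142.
Government outlay = subsidy × quantity = 6 × 142 = 852.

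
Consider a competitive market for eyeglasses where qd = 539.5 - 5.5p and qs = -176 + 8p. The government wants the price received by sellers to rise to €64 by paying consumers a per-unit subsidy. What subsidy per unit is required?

Required subsidy s = €27 per unit

At a seller price of 64, quantity supplied is -176 + 8·64 = 336.
Buyers absorb 336 only when they pay pb with 539.5 − 5.5·pb = 336, i.e. pb = 37.
s = ps − pb = 64 − 37 = 27.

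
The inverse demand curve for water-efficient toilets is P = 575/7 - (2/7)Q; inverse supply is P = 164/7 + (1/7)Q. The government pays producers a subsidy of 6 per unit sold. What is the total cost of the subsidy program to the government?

Government cost = 906

Pre-subsidy: 575/7 - (2/7)Q = 164/7 + (1/7)Q gives Q* = 137 and P* = 43.
With the subsidy, sellers receive Ps = Pb + 6 for each unit, where Pb is the price buyers pay.
On the curves, Pb = 575/7 - (2/7)Q and Ps = 164/7 + (1/7)Q; the wedge Ps − Pb = 6 gives 164/7 + (1/7)Q − (575/7 - (2/7)Q) = 6, so Q' = 151.
Then Pb = 575/7 − (2/7)·151 = 39 and Ps = 164/7 + (1/7)·151 = 45.
Government outlay = subsidy × quantity = 6 × 151 = 906.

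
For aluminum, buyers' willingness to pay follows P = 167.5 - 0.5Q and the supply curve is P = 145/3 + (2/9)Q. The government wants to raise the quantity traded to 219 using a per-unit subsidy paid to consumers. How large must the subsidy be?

At Q = 219, from the demand curve buyers pay Pb = 167.5 − 0.5·219 = 58; from the supply curve sellers need Ps = 145/3 + (2/9)·219 = 97.
The subsidy must fill the gap: s = Ps − Pb = 97 − 58 = 39.

Required subsidy s = 39 per unit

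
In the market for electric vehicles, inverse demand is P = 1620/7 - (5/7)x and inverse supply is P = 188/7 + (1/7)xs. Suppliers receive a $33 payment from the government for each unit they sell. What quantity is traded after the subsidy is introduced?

Pre-subsidy: 1620/7 - (5/7)x = 188/7 + (1/7)x gives x* = 716/3 and P* = 1280/21.
With the subsidy, sellers receive Ps = Pb + 33 for each unit, where Pb is the price buyers pay.
On the curves, Pb = 1620/7 - (5/7)x and Ps = 188/7 + (1/7)x; the wedge Ps − Pb = 33 gives 188/7 + (1/7)x − (1620/7 - (5/7)x) = 33, so x' = 1663/6.
Then Pb = 1620/7 − (5/7)·(1663/6) = 1405/42 and Ps = 188/7 + (1/7)·(1663/6) = 2791/42.

x' = 1663/6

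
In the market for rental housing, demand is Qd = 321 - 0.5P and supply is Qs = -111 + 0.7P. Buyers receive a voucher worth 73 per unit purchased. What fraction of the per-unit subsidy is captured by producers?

Pre-subsidy: 321 - 0.5P = -111 + 0.7P gives P* = 360, Q* = 141.
With the rebate, buyers effectively pay Pb = Ps − 73, where Ps is the price sellers receive.
Demand in terms of Ps becomes Qd = 321 − 0.5(Ps − 73) = 357.5 - 0.5Ps. Setting this equal to supply: 357.5 - 0.5Ps = -111 + 0.7Ps, so Ps = 4685/12.
Buyers pay Pb = 4685/12 − 73 = 3809/12; Q' = -111 + 0.7·(4685/12) = 3895/24.
Buyers' price falls by P* − Pb = 360 − 3809/12 = 511/12; sellers' price rises by Ps − P* = 4685/12 − 360 = 365/12.
So producers capture (365/12)/73 = 5/12 of each unit of subsidy.

Producer share = 5/12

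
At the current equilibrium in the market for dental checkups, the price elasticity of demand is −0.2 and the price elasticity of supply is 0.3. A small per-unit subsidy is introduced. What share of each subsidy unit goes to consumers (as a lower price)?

Consumer share = 0.6

For a small subsidy around the equilibrium, the benefit split depends on the relative slopes, which at a point are proportional to the elasticities.
Buyer share = εs/(εs + |εd|) = 0.3/(0.3 + 0.2) = 0.6; seller share = |εd|/(εs + |εd|) = 0.4.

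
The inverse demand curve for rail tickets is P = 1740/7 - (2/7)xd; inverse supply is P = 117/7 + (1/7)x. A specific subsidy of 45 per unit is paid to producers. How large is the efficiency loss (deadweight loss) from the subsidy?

Pre-subsidy: 1740/7 - (2/7)x = 117/7 + (1/7)x gives x* = 541 and P* = 94.
With the subsidy, sellers receive Ps = Pb + 45 for each unit, where Pb is the price buyers pay.
On the curves, Pb = 1740/7 - (2/7)x and Ps = 117/7 + (1/7)x; the wedge Ps − Pb = 45 gives 117/7 + (1/7)x − (1740/7 - (2/7)x) = 45, so x' = 646.
Then Pb = 1740/7 − (2/7)·646 = 64 and Ps = 117/7 + (1/7)·646 = 109.
The subsidy expands output by 646 − 541 = 105 past the efficient level; on those units the gap between marginal cost and willingness to pay runs from 0 up to 45.
DWL = ½ × 45 × 105 = 2362.5.

Deadweight loss = 2362.5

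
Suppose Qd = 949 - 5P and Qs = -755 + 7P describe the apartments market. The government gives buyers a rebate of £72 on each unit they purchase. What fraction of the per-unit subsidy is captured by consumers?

Pre-subsidy: 949 - 5P = -755 + 7P gives P* = 142, Q* = 239.
With the rebate, buyers effectively pay Pb = Ps − 72, where Ps is the price sellers receive.
Demand in terms of Ps becomes Qd = 949 − 5(Ps − 72) = 1309 - 5Ps. Setting this equal to supply: 1309 - 5Ps = -755 + 7Ps, so Ps = 172.
Buyers pay Pb = 172 − 72 = 100; Q' = -755 + 7·172 = 449.
Buyers' price falls by P* − Pb = 142 − 100 = 42; sellers' price rises by Ps − P* = 172 − 142 = 30.
So consumers capture 42/72 = 7/12 of each unit of subsidy.

Consumer share = 7/12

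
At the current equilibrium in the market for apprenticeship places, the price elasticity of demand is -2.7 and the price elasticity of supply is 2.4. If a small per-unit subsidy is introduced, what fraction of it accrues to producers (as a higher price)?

Producer share = 9/17

For a small subsidy around the equilibrium, the benefit split depends on the relative slopes, which at a point are proportional to the elasticities.
Buyer share = εs/(εs + |εd|) = 2.4/(2.4 + 2.7) = 8/17; seller share = |εd|/(εs + |εd|) = 9/17.
So producers capture 9/17 of the subsidy.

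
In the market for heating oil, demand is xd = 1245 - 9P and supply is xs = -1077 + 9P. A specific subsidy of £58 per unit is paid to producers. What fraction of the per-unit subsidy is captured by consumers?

Pre-subsidy: 1245 - 9P = -1077 + 9P gives P* = 129, x* = 84.
With the subsidy, sellers receive Ps = Pb + 58 for each unit, where Pb is the price buyers pay.
Supply in terms of Pb becomes xs = -1077 + 9(Pb + 58) = -555 + 9Pb. Setting this equal to demand: 1245 - 9Pb = -555 + 9Pb, so Pb = 100.
Sellers receive Ps = 100 + 58 = 158; x' = 1245 − 9·100 = 345.
Buyers' price falls by P* − Pb = 129 − 100 = 29; sellers' price rises by Ps − P* = 158 − 129 = 29.
So consumers capture 29/58 = 0.5 of each unit of subsidy.

Consumer share = 0.5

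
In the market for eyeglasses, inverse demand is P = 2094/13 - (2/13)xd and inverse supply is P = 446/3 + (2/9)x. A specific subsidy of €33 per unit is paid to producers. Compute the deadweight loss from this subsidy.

Pre-subsidy: 2094/13 - (2/13)x = 446/3 + (2/9)x gives x* = 33 and P* = 156.
With the subsidy, sellers receive Ps = Pb + 33 for each unit, where Pb is the price buyers pay.
On the curves, Pb = 2094/13 - (2/13)x and Ps = 446/3 + (2/9)x; the wedge Ps − Pb = 33 gives 446/3 + (2/9)x − (2094/13 - (2/13)x) = 33, so x' = 120.75.
Then Pb = 2094/13 − (2/13)·120.75 = 142.5 and Ps = 446/3 + (2/9)·120.75 = 175.5.
The subsidy expands output by 120.75 − 33 = 87.75 past the efficient level; on those units the gap between marginal cost and willingness to pay runs from 0 up to 33.
DWL = ½ × 33 × 87.75 = 1447.875.

Deadweight loss = €1447.875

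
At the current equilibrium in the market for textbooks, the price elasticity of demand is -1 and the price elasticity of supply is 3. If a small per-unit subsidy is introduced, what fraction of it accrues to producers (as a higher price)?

Producer share = 0.25

For a small subsidy around the equilibrium, the benefit split depends on the relative slopes, which at a point are proportional to the elasticities.
Buyer share = εs/(εs + |εd|) = 3/(3 + 1) = 0.75; seller share = |εd|/(εs + |εd|) = 0.25.
So producers capture 0.25 of the subsidy.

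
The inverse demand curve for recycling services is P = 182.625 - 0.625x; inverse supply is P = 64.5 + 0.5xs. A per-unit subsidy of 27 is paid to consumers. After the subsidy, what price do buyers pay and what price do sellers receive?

Pre-subsidy: 182.625 - 0.625x = 64.5 + 0.5x gives x* = 105 and P* = 117.
With the rebate, buyers effectively pay Pb = Ps − 27, where Ps is the price sellers receive.
On the curves, Pb = 182.625 - 0.625x and Ps = 64.5 + 0.5x; the wedge Ps − Pb = 27 gives 64.5 + 0.5x − (182.625 - 0.625x) = 27, so x' = 129.
Then Pb = 182.625 − 0.625·129 = 102 and Ps = 64.5 + 0.5·129 = 129.

Buyers pay 102; sellers receive 129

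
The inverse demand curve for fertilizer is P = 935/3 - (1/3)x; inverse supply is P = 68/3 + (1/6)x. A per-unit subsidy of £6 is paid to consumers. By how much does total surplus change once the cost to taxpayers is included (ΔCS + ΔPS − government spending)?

Pre-subsidy: 935/3 - (1/3)x = 68/3 + (1/6)x gives x* = 578 and P* = 119.
With the rebate, buyers effectively pay Pb = Ps − 6, where Ps is the price sellers receive.
On the curves, Pb = 935/3 - (1/3)x and Ps = 68/3 + (1/6)x; the wedge Ps − Pb = 6 gives 68/3 + (1/6)x − (935/3 - (1/3)x) = 6, so x' = 590.
Then Pb = 935/3 − (1/3)·590 = 115 and Ps = 68/3 + (1/6)·590 = 121.
ΔCS = ½(578 + 590)(119 − 115) = 2336; ΔPS = ½(578 + 590)(121 − 119) = 1168.
Government spending = 6 × 590 = 3540.
Net change = 2336 + 1168 − 3540 = -36. The loss equals the DWL triangle ½·6·12.

Net change in total surplus = -£36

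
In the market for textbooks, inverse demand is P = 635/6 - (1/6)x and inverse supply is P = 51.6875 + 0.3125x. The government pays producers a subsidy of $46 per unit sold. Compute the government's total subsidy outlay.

Government cost = $9614

Pre-subsidy: 635/6 - (1/6)x = 51.6875 + 0.3125x gives x* = 113 and P* = 87.
With the subsidy, sellers receive Ps = Pb + 46 for each unit, where Pb is the price buyers pay.
On the curves, Pb = 635/6 - (1/6)x and Ps = 51.6875 + 0.3125x; the wedge Ps − Pb = 46 gives 51.6875 + 0.3125x − (635/6 - (1/6)x) = 46, so x' = 209.
Then Pb = 635/6 − (1/6)·209 = 71 and Ps = 51.6875 + 0.3125·209 = 117.
Government outlay = subsidy × quantity = 46 × 209 = 9614.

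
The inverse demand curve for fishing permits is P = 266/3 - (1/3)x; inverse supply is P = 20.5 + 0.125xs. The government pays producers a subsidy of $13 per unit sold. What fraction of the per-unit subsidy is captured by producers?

Pre-subsidy: 266/3 - (1/3)x = 20.5 + 0.125x gives x* = 1636/11 and P* = 430/11.
With the subsidy, sellers receive Ps = Pb + 13 for each unit, where Pb is the price buyers pay.
On the curves, Pb = 266/3 - (1/3)x and Ps = 20.5 + 0.125x; the wedge Ps − Pb = 13 gives 20.5 + 0.125x − (266/3 - (1/3)x) = 13, so x' = 1948/11.
Then Pb = 266/3 − (1/3)·(1948/11) = 326/11 and Ps = 20.5 + 0.125·(1948/11) = 469/11.
Buyers' price falls by P* − Pb = 430/11 − 326/11 = 104/11; sellers' price rises by Ps − P* = 469/11 − 430/11 = 39/11.
So producers capture (39/11)/13 = 3/11 of each unit of subsidy.

Producer share = 3/11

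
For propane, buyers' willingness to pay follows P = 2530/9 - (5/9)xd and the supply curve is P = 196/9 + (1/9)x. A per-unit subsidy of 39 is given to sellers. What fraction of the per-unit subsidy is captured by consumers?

Pre-subsidy: 2530/9 - (5/9)x = 196/9 + (1/9)x gives x* = 389 and P* = 65.
With the subsidy, sellers receive Ps = Pb + 39 for each unit, where Pb is the price buyers pay.
On the curves, Pb = 2530/9 - (5/9)x and Ps = 196/9 + (1/9)x; the wedge Ps − Pb = 39 gives 196/9 + (1/9)x − (2530/9 - (5/9)x) = 39, so x' = 447.5.
Then Pb = 2530/9 − (5/9)·447.5 = 32.5 and Ps = 196/9 + (1/9)·447.5 = 71.5.
Buyers' price falls by P* − Pb = 65 − 32.5 = 32.5; sellers' price rises by Ps − P* = 71.5 − 65 = 6.5.
So consumers capture 32.5/39 = 5/6 of each unit of subsidy.

Consumer share = 5/6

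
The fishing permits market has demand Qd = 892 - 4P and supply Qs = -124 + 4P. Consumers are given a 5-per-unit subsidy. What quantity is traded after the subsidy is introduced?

Q' = 394

Pre-subsidy: 892 - 4P = -124 + 4P gives P* = 127, Q* = 384.
With the rebate, buyers effectively pay Pb = Ps − 5, where Ps is the price sellers receive.
Demand in terms of Ps becomes Qd = 892 − 4(Ps − 5) = 912 - 4Ps. Setting this equal to supply: 912 - 4Ps = -124 + 4Ps, so Ps = 129.5.
Buyers pay Pb = 129.5 − 5 = 124.5; Q' = -124 + 4·129.5 = 394.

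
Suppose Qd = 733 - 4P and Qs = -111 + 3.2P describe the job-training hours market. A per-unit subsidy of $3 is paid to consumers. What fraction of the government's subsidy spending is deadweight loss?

Pre-subsidy: 733 - 4P = -111 + 3.2P gives P* = 1055/9, Q* = 2377/9.
With the rebate, buyers effectively pay Pb = Ps − 3, where Ps is the price sellers receive.
Demand in terms of Ps becomes Qd = 733 − 4(Ps − 3) = 745 - 4Ps. Setting this equal to supply: 745 - 4Ps = -111 + 3.2Ps, so Ps = 1070/9.
Buyers pay Pb = 1070/9 − 3 = 1043/9; Q' = -111 + 3.2·(1070/9) = 2425/9.
ΔCS = ½(2377/9 + 2425/9)(1055/9 − 1043/9) = 9604/27; ΔPS = ½(2377/9 + 2425/9)(1070/9 − 1055/9) = 12005/27.
Government spending = 3 × 2425/9 = 2425/3.
DWL = ½ × 3 × (2425/9 − 2377/9) = 8; fraction = 8 / (2425/3) = 24/2425.

DWL / government spending = 24/2425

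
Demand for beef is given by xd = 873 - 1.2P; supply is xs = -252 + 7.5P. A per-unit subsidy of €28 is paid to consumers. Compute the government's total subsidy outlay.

Pre-subsidy: 873 - 1.2P = -252 + 7.5P gives P* = 3750/29, x* = 20817/29.
With the rebate, buyers effectively pay Pb = Ps − 28, where Ps is the price sellers receive.
Demand in terms of Ps becomes xd = 873 − 1.2(Ps − 28) = 906.6 - 1.2Ps. Setting this equal to supply: 906.6 - 1.2Ps = -252 + 7.5Ps, so Ps = 3862/29.
Buyers pay Pb = 3862/29 − 28 = 3050/29; x' = -252 + 7.5·(3862/29) = 21657/29.
Government outlay = subsidy × quantity = 28 × 21657/29 = 606396/29.

Government cost = 606396/29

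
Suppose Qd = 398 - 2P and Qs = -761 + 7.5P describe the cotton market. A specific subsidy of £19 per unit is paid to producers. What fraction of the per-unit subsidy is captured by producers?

Producer share = 4/19

Pre-subsidy: 398 - 2P = -761 + 7.5P gives P* = 122, Q* = 154.
With the subsidy, sellers receive Ps = Pb + 19 for each unit, where Pb is the price buyers pay.
Supply in terms of Pb becomes Qs = -761 + 7.5(Pb + 19) = -618.5 + 7.5Pb. Setting this equal to demand: 398 - 2Pb = -618.5 + 7.5Pb, so Pb = 107.
Sellers receive Ps = 107 + 19 = 126; Q' = 398 − 2·107 = 184.
Buyers' price falls by P* − Pb = 122 − 107 = 15; sellers' price rises by Ps − P* = 126 − 122 = 4.
So producers capture 4/19 = 4/19 of each unit of subsidy.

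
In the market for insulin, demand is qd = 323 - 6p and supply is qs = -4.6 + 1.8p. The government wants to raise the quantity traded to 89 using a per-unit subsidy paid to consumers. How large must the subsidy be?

Required subsidy s = 13 per unit

At q = 89, invert demand for the buyer price: pb = (323 − 89)/6 = 39; invert supply for the seller price: ps = (89 − (-4.6))/1.8 = 52.
The subsidy must fill the gap: s = ps − pb = 52 − 39 = 13.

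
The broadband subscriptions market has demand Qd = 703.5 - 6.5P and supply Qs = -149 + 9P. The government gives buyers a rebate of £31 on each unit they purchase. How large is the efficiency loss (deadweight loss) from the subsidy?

Pre-subsidy: 703.5 - 6.5P = -149 + 9P gives P* = 55, Q* = 346.
With the rebate, buyers effectively pay Pb = Ps − 31, where Ps is the price sellers receive.
Demand in terms of Ps becomes Qd = 703.5 − 6.5(Ps − 31) = 905 - 6.5Ps. Setting this equal to supply: 905 - 6.5Ps = -149 + 9Ps, so Ps = 68.
Buyers pay Pb = 68 − 31 = 37; Q' = -149 + 9·68 = 463.
The subsidy expands output by 463 − 346 = 117 past the efficient level; on those units the gap between marginal cost and willingness to pay runs from 0 up to 31.
DWL = ½ × 31 × 117 = 1813.5.

Deadweight loss = £1813.5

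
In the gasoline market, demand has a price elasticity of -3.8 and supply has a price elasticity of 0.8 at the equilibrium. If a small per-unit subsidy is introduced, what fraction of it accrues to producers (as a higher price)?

Producer share = 19/23

For a small subsidy around the equilibrium, the benefit split depends on the relative slopes, which at a point are proportional to the elasticities.
Buyer share = εs/(εs + |εd|) = 0.8/(0.8 + 3.8) = 4/23; seller share = |εd|/(εs + |εd|) = 19/23.
So producers capture 19/23 of the subsidy.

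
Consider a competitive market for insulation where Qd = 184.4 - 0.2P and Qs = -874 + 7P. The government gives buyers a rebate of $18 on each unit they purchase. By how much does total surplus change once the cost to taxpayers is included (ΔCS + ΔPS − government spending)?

Pre-subsidy: 184.4 - 0.2P = -874 + 7P gives P* = 147, Q* = 155.
With the rebate, buyers effectively pay Pb = Ps − 18, where Ps is the price sellers receive.
Demand in terms of Ps becomes Qd = 184.4 − 0.2(Ps − 18) = 188 - 0.2Ps. Setting this equal to supply: 188 - 0.2Ps = -874 + 7Ps, so Ps = 147.5.
Buyers pay Pb = 147.5 − 18 = 129.5; Q' = -874 + 7·147.5 = 158.5.
ΔCS = ½(155 + 158.5)(147 − 129.5) = 2743.125; ΔPS = ½(155 + 158.5)(147.5 − 147) = 78.375.
Government spending = 18 × 158.5 = 2853.
Net change = 2743.125 + 78.375 − 2853 = -31.5. The loss equals the DWL triangle ½·18·3.5.

Net change in total surplus = -$31.5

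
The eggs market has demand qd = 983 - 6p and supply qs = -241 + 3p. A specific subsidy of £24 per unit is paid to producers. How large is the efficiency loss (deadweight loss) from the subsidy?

Deadweight loss = £576

Pre-subsidy: 983 - 6p = -241 + 3p gives p* = 136, q* = 167.
With the subsidy, sellers receive ps = pb + 24 for each unit, where pb is the price buyers pay.
Supply in terms of pb becomes qs = -241 + 3(pb + 24) = -169 + 3pb. Setting this equal to demand: 983 - 6pb = -169 + 3pb, so pb = 128.
Sellers receive ps = 128 + 24 = 152; q' = 983 − 6·128 = 215.
The subsidy expands output by 215 − 167 = 48 past the efficient level; on those units the gap between marginal cost and willingness to pay runs from 0 up to 24.
DWL = ½ × 24 × 48 = 576.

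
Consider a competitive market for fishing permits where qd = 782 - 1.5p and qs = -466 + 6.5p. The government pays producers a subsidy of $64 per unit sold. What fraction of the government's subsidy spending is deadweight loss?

Pre-subsidy: 782 - 1.5p = -466 + 6.5p gives p* = 156, q* = 548.
With the subsidy, sellers receive ps = pb + 64 for each unit, where pb is the price buyers pay.
Supply in terms of pb becomes qs = -466 + 6.5(pb + 64) = -50 + 6.5pb. Setting this equal to demand: 782 - 1.5pb = -50 + 6.5pb, so pb = 104.
Sellers receive ps = 104 + 64 = 168; q' = 782 − 1.5·104 = 626.
ΔCS = ½(548 + 626)(156 − 104) = 30524; ΔPS = ½(548 + 626)(168 − 156) = 7044.
Government spending = 64 × 626 = 40064.
DWL = ½ × 64 × (626 − 548) = 2496; fraction = 2496 / 40064 = 39/626.

DWL / government spending = 39/626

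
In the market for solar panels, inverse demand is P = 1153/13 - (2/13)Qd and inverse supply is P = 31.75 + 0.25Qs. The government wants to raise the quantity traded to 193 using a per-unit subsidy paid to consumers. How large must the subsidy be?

Required subsidy s = 21 per unit

At Q = 193, from the demand curve buyers pay Pb = 1153/13 − (2/13)·193 = 59; from the supply curve sellers need Ps = 31.75 + 0.25·193 = 80.
The subsidy must fill the gap: s = Ps − Pb = 80 − 59 = 21.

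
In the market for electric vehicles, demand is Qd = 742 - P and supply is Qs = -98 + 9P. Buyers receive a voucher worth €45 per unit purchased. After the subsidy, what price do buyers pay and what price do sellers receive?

Buyers pay €43.5; sellers receive €88.5

Pre-subsidy: 742 - P = -98 + 9P gives P* = 84, Q* = 658.
With the rebate, buyers effectively pay Pb = Ps − 45, where Ps is the price sellers receive.
Demand in terms of Ps becomes Qd = 742 − 1(Ps − 45) = 787 - Ps. Setting this equal to supply: 787 - Ps = -98 + 9Ps, so Ps = 88.5.
Buyers pay Pb = 88.5 − 45 = 43.5; Q' = -98 + 9·88.5 = 698.5.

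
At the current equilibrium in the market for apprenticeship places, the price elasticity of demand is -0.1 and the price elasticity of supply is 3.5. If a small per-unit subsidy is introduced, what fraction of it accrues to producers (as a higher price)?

Producer share = 1/36

For a small subsidy around the equilibrium, the benefit split depends on the relative slopes, which at a point are proportional to the elasticities.
Buyer share = εs/(εs + |εd|) = 3.5/(3.5 + 0.1) = 35/36; seller share = |εd|/(εs + |εd|) = 1/36.
So producers capture 1/36 of the subsidy.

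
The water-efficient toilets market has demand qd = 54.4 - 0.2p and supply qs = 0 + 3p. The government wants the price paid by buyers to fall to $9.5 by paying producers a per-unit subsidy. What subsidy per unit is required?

Required subsidy s = $8 per unit

At a buyer price of 9.5, quantity demanded is 54.4 − 0.2·9.5 = 52.5.
Sellers supply 52.5 only when they receive ps with 0 + 3·ps = 52.5, i.e. ps = 17.5.
s = ps − pb = 17.5 − 9.5 = 8.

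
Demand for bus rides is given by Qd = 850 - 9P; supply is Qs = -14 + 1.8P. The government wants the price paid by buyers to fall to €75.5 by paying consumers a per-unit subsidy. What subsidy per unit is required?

Required subsidy s = €27 per unit

At a buyer price of 75.5, quantity demanded is 850 − 9·75.5 = 170.5.
Sellers supply 170.5 only when they receive Ps with -14 + 1.8·Ps = 170.5, i.e. Ps = 102.5.
s = Ps − Pb = 102.5 − 75.5 = 27.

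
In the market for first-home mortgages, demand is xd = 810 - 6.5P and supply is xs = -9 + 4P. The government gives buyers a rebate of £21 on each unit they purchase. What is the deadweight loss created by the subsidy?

Deadweight loss = £546

Pre-subsidy: 810 - 6.5P = -9 + 4P gives P* = 78, x* = 303.
With the rebate, buyers effectively pay Pb = Ps − 21, where Ps is the price sellers receive.
Demand in terms of Ps becomes xd = 810 − 6.5(Ps − 21) = 946.5 - 6.5Ps. Setting this equal to supply: 946.5 - 6.5Ps = -9 + 4Ps, so Ps = 91.
Buyers pay Pb = 91 − 21 = 70; x' = -9 + 4·91 = 355.
The subsidy expands output by 355 − 303 = 52 past the efficient level; on those units the gap between marginal cost and willingness to pay runs from 0 up to 21.
DWL = ½ × 21 × 52 = 546.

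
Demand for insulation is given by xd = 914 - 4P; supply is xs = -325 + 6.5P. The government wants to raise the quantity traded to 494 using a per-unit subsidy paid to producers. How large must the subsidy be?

At x = 494, invert demand for the buyer price: Pb = (914 − 494)/4 = 105; invert supply for the seller price: Ps = (494 − (-325))/6.5 = 126.
The subsidy must fill the gap: s = Ps − Pb = 126 − 105 = 21.

Required subsidy s = 21 per unit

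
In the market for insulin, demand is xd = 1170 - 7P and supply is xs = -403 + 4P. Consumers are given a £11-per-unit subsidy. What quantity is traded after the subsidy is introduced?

x' = 197

Pre-subsidy: 1170 - 7P = -403 + 4P gives P* = 143, x* = 169.
With the rebate, buyers effectively pay Pb = Ps − 11, where Ps is the price sellers receive.
Demand in terms of Ps becomes xd = 1170 − 7(Ps − 11) = 1247 - 7Ps. Setting this equal to supply: 1247 - 7Ps = -403 + 4Ps, so Ps = 150.
Buyers pay Pb = 150 − 11 = 139; x' = -403 + 4·150 = 197.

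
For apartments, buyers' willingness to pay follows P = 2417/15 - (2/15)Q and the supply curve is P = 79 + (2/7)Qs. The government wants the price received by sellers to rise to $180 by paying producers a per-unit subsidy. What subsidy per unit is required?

At a seller price of 180, quantity supplied is -276.5 + 3.5·180 = 353.5.
Buyers absorb 353.5 only when they pay Pb = 2417/15 − (2/15)·353.5 = 114.
s = Ps − Pb = 180 − 114 = 66.

Required subsidy s = $66 per unit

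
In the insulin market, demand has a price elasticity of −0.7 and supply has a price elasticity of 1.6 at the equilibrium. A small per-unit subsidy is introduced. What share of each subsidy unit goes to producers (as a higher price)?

For a small subsidy around the equilibrium, the benefit split depends on the relative slopes, which at a point are proportional to the elasticities.
Buyer share = εs/(εs + |εd|) = 1.6/(1.6 + 0.7) = 16/23; seller share = |εd|/(εs + |εd|) = 7/23.
So producers capture 7/23 of the subsidy.

Producer share = 7/23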